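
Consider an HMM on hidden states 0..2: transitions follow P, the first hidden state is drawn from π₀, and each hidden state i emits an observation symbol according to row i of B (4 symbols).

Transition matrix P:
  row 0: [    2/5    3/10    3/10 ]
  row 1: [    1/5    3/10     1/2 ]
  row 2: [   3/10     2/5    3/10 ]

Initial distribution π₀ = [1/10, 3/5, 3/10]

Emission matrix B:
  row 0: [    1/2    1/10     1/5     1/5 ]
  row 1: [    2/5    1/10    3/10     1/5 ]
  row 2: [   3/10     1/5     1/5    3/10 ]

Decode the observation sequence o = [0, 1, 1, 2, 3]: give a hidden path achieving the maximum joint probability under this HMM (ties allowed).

t=0: δ = [5.000e-02, 2.400e-01, 9.000e-02]  (obs o_0=0)
t=1: δ = [4.800e-03, 7.200e-03, 2.400e-02]  ψ = [1, 1, 1]  (obs o_1=1)
t=2: δ = [7.200e-04, 9.600e-04, 1.440e-03]  ψ = [2, 2, 2]  (obs o_2=1)
t=3: δ = [8.640e-05, 1.728e-04, 9.600e-05]  ψ = [2, 2, 1]  (obs o_3=2)
t=4: δ = [6.912e-06, 1.037e-05, 2.592e-05]  ψ = [0, 1, 1]  (obs o_4=3)
backtrack: best end state = 2; path = [1, 2, 2, 1, 2]

path = [1, 2, 2, 1, 2]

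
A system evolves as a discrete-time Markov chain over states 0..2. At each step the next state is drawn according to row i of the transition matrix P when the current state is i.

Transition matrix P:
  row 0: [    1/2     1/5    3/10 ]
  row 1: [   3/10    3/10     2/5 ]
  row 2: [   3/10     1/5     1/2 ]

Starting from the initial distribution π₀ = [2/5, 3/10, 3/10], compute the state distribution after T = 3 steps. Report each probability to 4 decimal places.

t=0: π = [0.4000, 0.3000, 0.3000]
t=1: π = [0.3800, 0.2300, 0.3900]
t=2: π = [0.3760, 0.2230, 0.4010]
t=3: π = [0.3752, 0.2223, 0.4025]

π = [0.3752, 0.2223, 0.4025]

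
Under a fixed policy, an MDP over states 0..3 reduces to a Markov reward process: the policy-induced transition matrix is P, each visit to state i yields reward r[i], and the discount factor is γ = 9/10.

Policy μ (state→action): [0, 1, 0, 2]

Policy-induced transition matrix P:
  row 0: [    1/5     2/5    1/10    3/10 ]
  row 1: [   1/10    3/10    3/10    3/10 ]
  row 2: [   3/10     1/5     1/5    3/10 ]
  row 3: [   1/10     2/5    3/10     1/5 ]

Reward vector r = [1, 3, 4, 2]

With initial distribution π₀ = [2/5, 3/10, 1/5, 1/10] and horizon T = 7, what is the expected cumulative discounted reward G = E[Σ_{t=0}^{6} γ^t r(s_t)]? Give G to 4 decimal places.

t=0: π = [0.4000, 0.3000, 0.2000, 0.1000], E[r] = 2.3000, γ^t·E[r] = 2.300000, running G = 2.300000
t=1: π = [0.1800, 0.3300, 0.2000, 0.2900], E[r] = 2.5500, γ^t·E[r] = 2.295000, running G = 4.595000
t=2: π = [0.1580, 0.3270, 0.2440, 0.2710], E[r] = 2.6570, γ^t·E[r] = 2.152170, running G = 6.747170
t=3: π = [0.1646, 0.3185, 0.2440, 0.2729], E[r] = 2.6419, γ^t·E[r] = 1.925945, running G = 8.673115
t=4: π = [0.1653, 0.3194, 0.2427, 0.2727], E[r] = 2.6395, γ^t·E[r] = 1.731743, running G = 10.404858
t=5: π = [0.1651, 0.3195, 0.2427, 0.2727], E[r] = 2.6398, γ^t·E[r] = 1.558791, running G = 11.963650
t=6: π = [0.1650, 0.3195, 0.2427, 0.2727], E[r] = 2.6399, γ^t·E[r] = 1.402955, running G = 13.366605

G = 13.3666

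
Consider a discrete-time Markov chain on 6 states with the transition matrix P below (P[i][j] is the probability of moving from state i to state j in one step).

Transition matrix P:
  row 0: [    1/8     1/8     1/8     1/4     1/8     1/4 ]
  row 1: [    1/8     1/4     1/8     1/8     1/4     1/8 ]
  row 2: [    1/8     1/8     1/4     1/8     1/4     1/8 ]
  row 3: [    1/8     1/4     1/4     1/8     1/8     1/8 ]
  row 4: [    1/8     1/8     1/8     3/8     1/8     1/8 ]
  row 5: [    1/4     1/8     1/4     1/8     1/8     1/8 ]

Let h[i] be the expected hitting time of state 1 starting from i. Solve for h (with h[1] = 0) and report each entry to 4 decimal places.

First-step conditioning: h[1] = 0; for i ≠ 1, h[i] = 1 + Σ_k P[i][k]·h[k].
  h[0] = 1 + 1/8·h[0] + 1/8·h[2] + 1/4·h[3] + 1/8·h[4] + 1/4·h[5]
  h[2] = 1 + 1/8·h[0] + 1/4·h[2] + 1/8·h[3] + 1/4·h[4] + 1/8·h[5]
  h[3] = 1 + 1/8·h[0] + 1/4·h[2] + 1/8·h[3] + 1/8·h[4] + 1/8·h[5]
  h[4] = 1 + 1/8·h[0] + 1/8·h[2] + 3/8·h[3] + 1/8·h[4] + 1/8·h[5]
  h[5] = 1 + 1/4·h[0] + 1/4·h[2] + 1/8·h[3] + 1/8·h[4] + 1/8·h[5]
Solving the 5×5 linear system over states ≠ 1 gives exactly h = [2048/307, 0, 2072/307, 1820/307, 2016/307, 2076/307] (h[1] = 0 is the target).

h = [6.6710, 0.0000, 6.7492, 5.9283, 6.5668, 6.7622]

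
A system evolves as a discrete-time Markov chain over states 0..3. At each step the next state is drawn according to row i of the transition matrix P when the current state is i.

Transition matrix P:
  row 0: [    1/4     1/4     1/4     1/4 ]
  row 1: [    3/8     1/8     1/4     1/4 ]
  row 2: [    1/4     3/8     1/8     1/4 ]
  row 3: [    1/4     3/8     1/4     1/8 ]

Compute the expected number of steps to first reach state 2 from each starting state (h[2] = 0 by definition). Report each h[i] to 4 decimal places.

First-step conditioning: h[2] = 0; for i ≠ 2, h[i] = 1 + Σ_k P[i][k]·h[k].
  h[0] = 1 + 1/4·h[0] + 1/4·h[1] + 1/4·h[3]
  h[1] = 1 + 3/8·h[0] + 1/8·h[1] + 1/4·h[3]
  h[3] = 1 + 1/4·h[0] + 3/8·h[1] + 1/8·h[3]
Solving the 3×3 linear system over states ≠ 2 gives exactly h = [4, 4, 0, 4] (h[2] = 0 is the target).

h = [4.0000, 4.0000, 0.0000, 4.0000]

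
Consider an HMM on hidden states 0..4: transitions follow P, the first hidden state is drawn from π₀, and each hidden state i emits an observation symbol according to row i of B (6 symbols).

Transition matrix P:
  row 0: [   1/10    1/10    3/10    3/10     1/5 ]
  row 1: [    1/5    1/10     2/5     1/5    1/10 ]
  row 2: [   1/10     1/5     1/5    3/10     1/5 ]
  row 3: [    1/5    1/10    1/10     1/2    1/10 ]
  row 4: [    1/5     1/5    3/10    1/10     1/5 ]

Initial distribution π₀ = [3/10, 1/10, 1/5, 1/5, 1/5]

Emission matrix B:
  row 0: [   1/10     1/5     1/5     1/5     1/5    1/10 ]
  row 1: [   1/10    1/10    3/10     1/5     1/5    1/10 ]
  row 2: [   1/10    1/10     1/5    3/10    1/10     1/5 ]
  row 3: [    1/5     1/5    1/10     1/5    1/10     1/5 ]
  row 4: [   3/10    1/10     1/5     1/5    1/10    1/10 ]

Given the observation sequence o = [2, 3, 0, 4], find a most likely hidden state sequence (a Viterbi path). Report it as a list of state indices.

path = [0, 3, 3, 3]

t=0: δ = [6.000e-02, 3.000e-02, 4.000e-02, 2.000e-02, 4.000e-02]  (obs o_0=2)
t=1: δ = [1.600e-03, 1.600e-03, 5.400e-03, 3.600e-03, 2.400e-03]  ψ = [4, 2, 0, 0, 0]  (obs o_1=3)
t=2: δ = [7.200e-05, 1.080e-04, 1.080e-04, 3.600e-04, 3.240e-04]  ψ = [3, 2, 2, 3, 2]  (obs o_2=0)
t=3: δ = [1.440e-05, 1.296e-05, 9.720e-06, 1.800e-05, 6.480e-06]  ψ = [3, 4, 4, 3, 4]  (obs o_3=4)
backtrack: best end state = 3; path = [0, 3, 3, 3]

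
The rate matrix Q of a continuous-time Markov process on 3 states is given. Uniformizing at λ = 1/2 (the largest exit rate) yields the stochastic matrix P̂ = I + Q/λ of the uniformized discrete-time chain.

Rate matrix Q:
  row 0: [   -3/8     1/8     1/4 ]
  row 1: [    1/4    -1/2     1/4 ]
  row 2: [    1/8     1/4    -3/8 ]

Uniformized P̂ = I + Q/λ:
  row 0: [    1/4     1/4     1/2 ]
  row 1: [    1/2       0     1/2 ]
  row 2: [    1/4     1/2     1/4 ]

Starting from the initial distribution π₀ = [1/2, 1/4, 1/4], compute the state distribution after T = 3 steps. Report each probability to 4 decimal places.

π = [0.3242, 0.2734, 0.4023]

t=0: π = [0.5000, 0.2500, 0.2500]
t=1: π = [0.3125, 0.2500, 0.4375]
t=2: π = [0.3125, 0.2969, 0.3906]
t=3: π = [0.3242, 0.2734, 0.4023]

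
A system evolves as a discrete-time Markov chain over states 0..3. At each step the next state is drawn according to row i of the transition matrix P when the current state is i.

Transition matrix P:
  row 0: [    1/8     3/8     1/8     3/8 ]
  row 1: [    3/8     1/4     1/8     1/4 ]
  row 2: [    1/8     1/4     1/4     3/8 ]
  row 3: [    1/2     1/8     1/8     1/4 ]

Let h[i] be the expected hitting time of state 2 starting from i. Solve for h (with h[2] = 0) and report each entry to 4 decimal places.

First-step conditioning: h[2] = 0; for i ≠ 2, h[i] = 1 + Σ_k P[i][k]·h[k].
  h[0] = 1 + 1/8·h[0] + 3/8·h[1] + 3/8·h[3]
  h[1] = 1 + 3/8·h[0] + 1/4·h[1] + 1/4·h[3]
  h[3] = 1 + 1/2·h[0] + 1/8·h[1] + 1/4·h[3]
Solving the 3×3 linear system over states ≠ 2 gives exactly h = [8, 8, 0, 8] (h[2] = 0 is the target).

h = [8.0000, 8.0000, 0.0000, 8.0000]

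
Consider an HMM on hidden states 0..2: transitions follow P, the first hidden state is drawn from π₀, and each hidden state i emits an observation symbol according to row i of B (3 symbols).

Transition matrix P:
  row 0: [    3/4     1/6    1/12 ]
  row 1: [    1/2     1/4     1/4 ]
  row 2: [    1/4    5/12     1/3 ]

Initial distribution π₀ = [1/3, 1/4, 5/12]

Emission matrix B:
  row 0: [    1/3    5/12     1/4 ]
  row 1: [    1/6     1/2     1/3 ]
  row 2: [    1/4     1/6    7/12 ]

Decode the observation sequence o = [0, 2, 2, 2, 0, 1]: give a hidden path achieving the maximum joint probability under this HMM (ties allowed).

path = [0, 0, 0, 0, 0, 0]

t=0: δ = [1.111e-01, 4.167e-02, 1.042e-01]  (obs o_0=0)
t=1: δ = [2.083e-02, 1.447e-02, 2.025e-02]  ψ = [0, 2, 2]  (obs o_1=2)
t=2: δ = [3.906e-03, 2.813e-03, 3.938e-03]  ψ = [0, 2, 2]  (obs o_2=2)
t=3: δ = [7.324e-04, 5.470e-04, 7.658e-04]  ψ = [0, 2, 2]  (obs o_3=2)
t=4: δ = [1.831e-04, 5.318e-05, 6.382e-05]  ψ = [0, 2, 2]  (obs o_4=0)
t=5: δ = [5.722e-05, 1.526e-05, 3.545e-06]  ψ = [0, 0, 2]  (obs o_5=1)
backtrack: best end state = 0; path = [0, 0, 0, 0, 0, 0]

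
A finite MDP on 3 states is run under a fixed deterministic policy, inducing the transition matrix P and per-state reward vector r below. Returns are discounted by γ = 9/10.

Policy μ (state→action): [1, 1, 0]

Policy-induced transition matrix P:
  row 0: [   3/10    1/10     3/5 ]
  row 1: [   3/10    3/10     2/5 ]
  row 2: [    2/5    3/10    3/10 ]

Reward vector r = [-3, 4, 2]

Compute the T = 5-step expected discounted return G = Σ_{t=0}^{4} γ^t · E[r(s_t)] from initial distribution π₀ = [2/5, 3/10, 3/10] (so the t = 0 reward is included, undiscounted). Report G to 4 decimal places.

t=0: π = [0.4000, 0.3000, 0.3000], E[r] = 0.6000, γ^t·E[r] = 0.600000, running G = 0.600000
t=1: π = [0.3300, 0.2200, 0.4500], E[r] = 0.7900, γ^t·E[r] = 0.711000, running G = 1.311000
t=2: π = [0.3450, 0.2340, 0.4210], E[r] = 0.7430, γ^t·E[r] = 0.601830, running G = 1.912830
t=3: π = [0.3421, 0.2310, 0.4269], E[r] = 0.7515, γ^t·E[r] = 0.547844, running G = 2.460674
t=4: π = [0.3427, 0.2316, 0.4257], E[r] = 0.7497, γ^t·E[r] = 0.491885, running G = 2.952558

G = 2.9526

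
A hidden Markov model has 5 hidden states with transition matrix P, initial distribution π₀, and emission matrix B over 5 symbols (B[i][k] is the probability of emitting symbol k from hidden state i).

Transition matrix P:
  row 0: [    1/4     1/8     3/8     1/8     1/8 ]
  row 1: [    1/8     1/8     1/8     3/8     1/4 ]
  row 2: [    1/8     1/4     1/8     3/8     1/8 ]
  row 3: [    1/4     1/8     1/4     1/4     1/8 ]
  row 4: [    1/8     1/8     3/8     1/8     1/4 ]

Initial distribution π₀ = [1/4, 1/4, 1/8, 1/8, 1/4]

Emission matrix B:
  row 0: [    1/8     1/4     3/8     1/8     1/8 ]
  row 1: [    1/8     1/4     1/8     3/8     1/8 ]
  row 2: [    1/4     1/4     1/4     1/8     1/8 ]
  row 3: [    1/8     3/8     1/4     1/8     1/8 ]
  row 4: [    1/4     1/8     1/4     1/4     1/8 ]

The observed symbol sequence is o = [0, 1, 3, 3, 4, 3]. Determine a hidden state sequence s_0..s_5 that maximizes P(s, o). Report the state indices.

path = [4, 2, 1, 4, 2, 1]

t=0: δ = [3.125e-02, 3.125e-02, 3.125e-02, 1.562e-02, 6.250e-02]  (obs o_0=0)
t=1: δ = [1.953e-03, 1.953e-03, 5.859e-03, 4.395e-03, 1.953e-03]  ψ = [0, 2, 4, 1, 4]  (obs o_1=1)
t=2: δ = [1.373e-04, 5.493e-04, 1.373e-04, 2.747e-04, 1.831e-04]  ψ = [3, 2, 3, 2, 2]  (obs o_2=3)
t=3: δ = [8.583e-06, 2.575e-05, 8.583e-06, 2.575e-05, 3.433e-05]  ψ = [1, 1, 1, 1, 1]  (obs o_3=3)
t=4: δ = [8.047e-07, 5.364e-07, 1.609e-06, 1.207e-06, 1.073e-06]  ψ = [3, 4, 4, 1, 4]  (obs o_4=4)
t=5: δ = [3.772e-08, 1.509e-07, 5.029e-08, 7.544e-08, 6.706e-08]  ψ = [3, 2, 4, 2, 4]  (obs o_5=3)
backtrack: best end state = 1; path = [4, 2, 1, 4, 2, 1]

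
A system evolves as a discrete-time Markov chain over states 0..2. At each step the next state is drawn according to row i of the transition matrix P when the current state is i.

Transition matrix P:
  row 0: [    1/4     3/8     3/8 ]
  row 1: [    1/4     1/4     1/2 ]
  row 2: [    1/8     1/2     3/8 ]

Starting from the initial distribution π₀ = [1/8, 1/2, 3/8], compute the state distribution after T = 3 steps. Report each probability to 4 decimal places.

π = [0.1975, 0.3794, 0.4231]

t=0: π = [0.1250, 0.5000, 0.3750]
t=1: π = [0.2031, 0.3594, 0.4375]
t=2: π = [0.1953, 0.3848, 0.4199]
t=3: π = [0.1975, 0.3794, 0.4231]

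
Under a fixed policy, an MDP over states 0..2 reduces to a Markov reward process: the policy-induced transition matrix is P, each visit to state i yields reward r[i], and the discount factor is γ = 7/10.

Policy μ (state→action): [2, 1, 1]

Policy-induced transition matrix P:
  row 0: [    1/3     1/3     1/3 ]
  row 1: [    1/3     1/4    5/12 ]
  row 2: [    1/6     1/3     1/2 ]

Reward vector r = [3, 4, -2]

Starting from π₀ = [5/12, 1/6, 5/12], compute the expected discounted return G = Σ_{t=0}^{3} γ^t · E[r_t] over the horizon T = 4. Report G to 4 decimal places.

t=0: π = [0.4167, 0.1667, 0.4167], E[r] = 1.0833, γ^t·E[r] = 1.083333, running G = 1.083333
t=1: π = [0.2639, 0.3194, 0.4167], E[r] = 1.2361, γ^t·E[r] = 0.865278, running G = 1.948611
t=2: π = [0.2639, 0.3067, 0.4294], E[r] = 1.1597, γ^t·E[r] = 0.568264, running G = 2.516875
t=3: π = [0.2618, 0.3078, 0.4305], E[r] = 1.1555, γ^t·E[r] = 0.396329, running G = 2.913204

G = 2.9132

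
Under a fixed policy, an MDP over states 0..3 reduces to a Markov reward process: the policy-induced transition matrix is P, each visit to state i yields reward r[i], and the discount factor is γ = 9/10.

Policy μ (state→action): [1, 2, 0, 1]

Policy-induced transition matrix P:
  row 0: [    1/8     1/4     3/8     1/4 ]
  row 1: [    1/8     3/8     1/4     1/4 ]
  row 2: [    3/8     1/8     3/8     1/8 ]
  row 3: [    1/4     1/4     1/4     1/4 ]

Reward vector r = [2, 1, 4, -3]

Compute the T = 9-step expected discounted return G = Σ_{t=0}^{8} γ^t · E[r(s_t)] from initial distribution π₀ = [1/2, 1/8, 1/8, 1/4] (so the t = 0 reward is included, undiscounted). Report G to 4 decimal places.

G = 7.6711

t=0: π = [0.5000, 0.1250, 0.1250, 0.2500], E[r] = 0.8750, γ^t·E[r] = 0.875000, running G = 0.875000
t=1: π = [0.1875, 0.2500, 0.3281, 0.2344], E[r] = 1.2344, γ^t·E[r] = 1.110938, running G = 1.985938
t=2: π = [0.2363, 0.2402, 0.3145, 0.2090], E[r] = 1.3438, γ^t·E[r] = 1.088438, running G = 3.074375
t=3: π = [0.2297, 0.2407, 0.3188, 0.2107], E[r] = 1.3435, γ^t·E[r] = 0.979416, running G = 4.053791
t=4: π = [0.2310, 0.2402, 0.3186, 0.2101], E[r] = 1.3462, γ^t·E[r] = 0.883236, running G = 4.937027
t=5: π = [0.2309, 0.2402, 0.3187, 0.2102], E[r] = 1.3463, γ^t·E[r] = 0.794980, running G = 5.732007
t=6: π = [0.2309, 0.2402, 0.3187, 0.2102], E[r] = 1.3464, γ^t·E[r] = 0.715535, running G = 6.447542
t=7: π = [0.2309, 0.2402, 0.3187, 0.2102], E[r] = 1.3464, γ^t·E[r] = 0.643986, running G = 7.091528
t=8: π = [0.2309, 0.2402, 0.3187, 0.2102], E[r] = 1.3464, γ^t·E[r] = 0.579589, running G = 7.671117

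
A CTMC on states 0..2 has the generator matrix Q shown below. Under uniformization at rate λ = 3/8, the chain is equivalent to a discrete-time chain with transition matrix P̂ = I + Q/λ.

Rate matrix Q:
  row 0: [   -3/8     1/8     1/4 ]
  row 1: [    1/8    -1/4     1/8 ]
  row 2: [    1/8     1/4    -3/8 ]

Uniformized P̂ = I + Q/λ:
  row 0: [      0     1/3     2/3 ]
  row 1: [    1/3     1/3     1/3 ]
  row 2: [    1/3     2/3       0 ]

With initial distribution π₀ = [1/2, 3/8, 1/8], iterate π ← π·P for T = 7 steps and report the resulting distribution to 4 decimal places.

π = [0.2499, 0.4367, 0.3134]

t=0: π = [0.5000, 0.3750, 0.1250]
t=1: π = [0.1667, 0.3750, 0.4583]
t=2: π = [0.2778, 0.4861, 0.2361]
t=3: π = [0.2407, 0.4120, 0.3472]
t=4: π = [0.2531, 0.4491, 0.2978]
t=5: π = [0.2490, 0.4326, 0.3184]
t=6: π = [0.2503, 0.4395, 0.3102]
t=7: π = [0.2499, 0.4367, 0.3134]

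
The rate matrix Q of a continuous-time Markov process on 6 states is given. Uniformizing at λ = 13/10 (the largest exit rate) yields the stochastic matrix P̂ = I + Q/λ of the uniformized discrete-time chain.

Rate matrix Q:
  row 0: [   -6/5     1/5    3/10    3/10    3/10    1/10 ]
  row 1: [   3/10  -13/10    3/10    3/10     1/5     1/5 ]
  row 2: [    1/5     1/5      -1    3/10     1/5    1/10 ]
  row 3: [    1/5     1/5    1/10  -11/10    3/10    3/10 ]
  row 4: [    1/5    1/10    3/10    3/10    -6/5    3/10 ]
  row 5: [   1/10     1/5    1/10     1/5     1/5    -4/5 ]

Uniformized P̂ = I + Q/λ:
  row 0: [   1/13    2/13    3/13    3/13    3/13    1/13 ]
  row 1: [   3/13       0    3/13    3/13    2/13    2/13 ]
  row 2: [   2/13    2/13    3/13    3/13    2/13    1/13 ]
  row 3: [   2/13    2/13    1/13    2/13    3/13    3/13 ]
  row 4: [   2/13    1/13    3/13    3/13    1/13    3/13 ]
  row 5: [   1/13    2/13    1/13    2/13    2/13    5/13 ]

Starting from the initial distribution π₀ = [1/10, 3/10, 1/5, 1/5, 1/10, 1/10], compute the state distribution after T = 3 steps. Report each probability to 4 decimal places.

t=0: π = [0.1000, 0.3000, 0.2000, 0.2000, 0.1000, 0.1000]
t=1: π = [0.1615, 0.1000, 0.1846, 0.2077, 0.1692, 0.1769]
t=2: π = [0.1355, 0.1254, 0.1716, 0.2012, 0.1692, 0.1970]
t=3: π = [0.1379, 0.1215, 0.1695, 0.2001, 0.1667, 0.2042]

π = [0.1379, 0.1215, 0.1695, 0.2001, 0.1667, 0.2042]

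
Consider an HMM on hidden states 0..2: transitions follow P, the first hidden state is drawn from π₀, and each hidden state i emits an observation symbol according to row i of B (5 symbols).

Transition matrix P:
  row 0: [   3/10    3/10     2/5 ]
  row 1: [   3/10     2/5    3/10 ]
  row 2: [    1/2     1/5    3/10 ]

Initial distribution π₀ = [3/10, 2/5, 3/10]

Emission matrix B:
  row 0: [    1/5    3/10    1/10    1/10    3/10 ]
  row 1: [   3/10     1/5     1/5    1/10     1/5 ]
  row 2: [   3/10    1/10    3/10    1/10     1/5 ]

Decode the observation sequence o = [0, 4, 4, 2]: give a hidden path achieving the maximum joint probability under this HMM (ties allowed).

path = [2, 0, 0, 2]

t=0: δ = [6.000e-02, 1.200e-01, 9.000e-02]  (obs o_0=0)
t=1: δ = [1.350e-02, 9.600e-03, 7.200e-03]  ψ = [2, 1, 1]  (obs o_1=4)
t=2: δ = [1.215e-03, 8.100e-04, 1.080e-03]  ψ = [0, 0, 0]  (obs o_2=4)
t=3: δ = [5.400e-05, 7.290e-05, 1.458e-04]  ψ = [2, 0, 0]  (obs o_3=2)
backtrack: best end state = 2; path = [2, 0, 0, 2]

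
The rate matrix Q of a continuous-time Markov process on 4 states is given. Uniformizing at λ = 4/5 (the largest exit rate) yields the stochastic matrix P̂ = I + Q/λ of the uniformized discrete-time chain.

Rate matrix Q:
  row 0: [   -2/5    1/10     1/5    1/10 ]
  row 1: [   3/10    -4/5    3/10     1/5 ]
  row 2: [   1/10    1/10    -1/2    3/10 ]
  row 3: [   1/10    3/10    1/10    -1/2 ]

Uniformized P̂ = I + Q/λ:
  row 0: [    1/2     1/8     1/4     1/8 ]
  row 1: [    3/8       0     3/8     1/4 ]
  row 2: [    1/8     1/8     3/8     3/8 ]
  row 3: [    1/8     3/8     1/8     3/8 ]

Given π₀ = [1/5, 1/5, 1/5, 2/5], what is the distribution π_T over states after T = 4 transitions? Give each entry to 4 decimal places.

t=0: π = [0.2000, 0.2000, 0.2000, 0.4000]
t=1: π = [0.2500, 0.2000, 0.2500, 0.3000]
t=2: π = [0.2688, 0.1750, 0.2688, 0.2875]
t=3: π = [0.2695, 0.1750, 0.2695, 0.2859]
t=4: π = [0.2698, 0.1746, 0.2698, 0.2857]

π = [0.2698, 0.1746, 0.2698, 0.2857]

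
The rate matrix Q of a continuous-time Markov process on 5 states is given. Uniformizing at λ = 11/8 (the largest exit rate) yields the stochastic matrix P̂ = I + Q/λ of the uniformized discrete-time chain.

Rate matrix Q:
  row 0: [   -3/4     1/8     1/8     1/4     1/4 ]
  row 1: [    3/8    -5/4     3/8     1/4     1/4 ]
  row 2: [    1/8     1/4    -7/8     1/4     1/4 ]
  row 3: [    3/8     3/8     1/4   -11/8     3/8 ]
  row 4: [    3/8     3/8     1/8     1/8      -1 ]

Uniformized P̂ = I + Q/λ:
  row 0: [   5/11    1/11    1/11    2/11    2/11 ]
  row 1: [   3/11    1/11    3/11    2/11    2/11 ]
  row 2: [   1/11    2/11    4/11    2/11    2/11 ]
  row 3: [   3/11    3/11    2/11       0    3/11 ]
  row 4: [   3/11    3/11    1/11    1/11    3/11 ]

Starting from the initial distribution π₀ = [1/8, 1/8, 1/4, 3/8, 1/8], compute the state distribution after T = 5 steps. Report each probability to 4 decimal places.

t=0: π = [0.1250, 0.1250, 0.2500, 0.3750, 0.1250]
t=1: π = [0.2500, 0.2045, 0.2159, 0.1023, 0.2273]
t=2: π = [0.2789, 0.1705, 0.1963, 0.1426, 0.2118]
t=3: π = [0.2878, 0.1732, 0.1884, 0.1366, 0.2140]
t=4: π = [0.2908, 0.1718, 0.1862, 0.1375, 0.2137]
t=5: π = [0.2917, 0.1717, 0.1854, 0.1374, 0.2137]

π = [0.2917, 0.1717, 0.1854, 0.1374, 0.2137]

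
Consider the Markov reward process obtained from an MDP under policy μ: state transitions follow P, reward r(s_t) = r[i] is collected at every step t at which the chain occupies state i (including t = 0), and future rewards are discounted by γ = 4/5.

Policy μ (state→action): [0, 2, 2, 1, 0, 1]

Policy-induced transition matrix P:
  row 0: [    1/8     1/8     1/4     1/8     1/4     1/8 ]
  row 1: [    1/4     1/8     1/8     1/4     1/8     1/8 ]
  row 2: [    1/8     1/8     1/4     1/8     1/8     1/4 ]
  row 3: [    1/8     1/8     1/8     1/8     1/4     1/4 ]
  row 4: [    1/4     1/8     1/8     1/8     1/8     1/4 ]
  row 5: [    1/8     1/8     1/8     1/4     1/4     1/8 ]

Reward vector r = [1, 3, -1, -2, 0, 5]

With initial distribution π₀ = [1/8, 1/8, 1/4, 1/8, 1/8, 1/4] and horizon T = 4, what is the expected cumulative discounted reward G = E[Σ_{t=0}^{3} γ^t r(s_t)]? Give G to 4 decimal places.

t=0: π = [0.1250, 0.1250, 0.2500, 0.1250, 0.1250, 0.2500], E[r] = 1.2500, γ^t·E[r] = 1.250000, running G = 1.250000
t=1: π = [0.1563, 0.1250, 0.1719, 0.1719, 0.1875, 0.1875], E[r] = 0.9531, γ^t·E[r] = 0.762500, running G = 2.012500
t=2: π = [0.1641, 0.1250, 0.1660, 0.1641, 0.1895, 0.1914], E[r] = 1.0020, γ^t·E[r] = 0.641250, running G = 2.653750
t=3: π = [0.1643, 0.1250, 0.1663, 0.1646, 0.1899, 0.1899], E[r] = 0.9937, γ^t·E[r] = 0.508750, running G = 3.162500

G = 3.1625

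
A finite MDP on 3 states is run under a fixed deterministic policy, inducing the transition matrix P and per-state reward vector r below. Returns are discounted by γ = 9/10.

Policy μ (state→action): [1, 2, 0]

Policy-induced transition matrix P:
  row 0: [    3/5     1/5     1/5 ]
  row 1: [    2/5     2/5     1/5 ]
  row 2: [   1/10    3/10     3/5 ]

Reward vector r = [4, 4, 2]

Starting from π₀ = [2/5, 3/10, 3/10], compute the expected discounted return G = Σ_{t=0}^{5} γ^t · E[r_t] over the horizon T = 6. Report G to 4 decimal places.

t=0: π = [0.4000, 0.3000, 0.3000], E[r] = 3.4000, γ^t·E[r] = 3.400000, running G = 3.400000
t=1: π = [0.3900, 0.2900, 0.3200], E[r] = 3.3600, γ^t·E[r] = 3.024000, running G = 6.424000
t=2: π = [0.3820, 0.2900, 0.3280], E[r] = 3.3440, γ^t·E[r] = 2.708640, running G = 9.132640
t=3: π = [0.3780, 0.2908, 0.3312], E[r] = 3.3376, γ^t·E[r] = 2.433110, running G = 11.565750
t=4: π = [0.3762, 0.2913, 0.3325], E[r] = 3.3350, γ^t·E[r] = 2.188120, running G = 13.753870
t=5: π = [0.3755, 0.2915, 0.3330], E[r] = 3.3340, γ^t·E[r] = 1.968703, running G = 15.722573

G = 15.7226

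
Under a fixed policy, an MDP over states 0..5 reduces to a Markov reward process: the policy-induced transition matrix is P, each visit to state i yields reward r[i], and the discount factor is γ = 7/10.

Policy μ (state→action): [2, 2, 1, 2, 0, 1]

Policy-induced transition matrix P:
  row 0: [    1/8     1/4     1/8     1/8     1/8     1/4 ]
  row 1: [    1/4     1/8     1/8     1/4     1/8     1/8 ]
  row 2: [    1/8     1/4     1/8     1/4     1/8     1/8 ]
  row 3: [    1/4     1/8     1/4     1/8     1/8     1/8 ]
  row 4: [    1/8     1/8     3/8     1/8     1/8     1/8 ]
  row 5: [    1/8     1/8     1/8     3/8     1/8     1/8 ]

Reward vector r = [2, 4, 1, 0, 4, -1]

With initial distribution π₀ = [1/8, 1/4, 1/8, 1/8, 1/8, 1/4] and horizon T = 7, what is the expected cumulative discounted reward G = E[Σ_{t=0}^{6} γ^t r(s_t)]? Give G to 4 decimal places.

G = 4.7908

t=0: π = [0.1250, 0.2500, 0.1250, 0.1250, 0.1250, 0.2500], E[r] = 1.6250, γ^t·E[r] = 1.625000, running G = 1.625000
t=1: π = [0.1719, 0.1563, 0.1719, 0.2344, 0.1250, 0.1406], E[r] = 1.5000, γ^t·E[r] = 1.050000, running G = 2.675000
t=2: π = [0.1738, 0.1680, 0.1855, 0.2012, 0.1250, 0.1465], E[r] = 1.5586, γ^t·E[r] = 0.763711, running G = 3.438711
t=3: π = [0.1711, 0.1699, 0.1814, 0.2058, 0.1250, 0.1467], E[r] = 1.5566, γ^t·E[r] = 0.533928, running G = 3.972639
t=4: π = [0.1720, 0.1691, 0.1820, 0.2056, 0.1250, 0.1464], E[r] = 1.5558, γ^t·E[r] = 0.373544, running G = 4.346183
t=5: π = [0.1718, 0.1692, 0.1819, 0.2055, 0.1250, 0.1465], E[r] = 1.5561, γ^t·E[r] = 0.261532, running G = 4.607715
t=6: π = [0.1718, 0.1692, 0.1819, 0.2055, 0.1250, 0.1465], E[r] = 1.5560, γ^t·E[r] = 0.183065, running G = 4.790780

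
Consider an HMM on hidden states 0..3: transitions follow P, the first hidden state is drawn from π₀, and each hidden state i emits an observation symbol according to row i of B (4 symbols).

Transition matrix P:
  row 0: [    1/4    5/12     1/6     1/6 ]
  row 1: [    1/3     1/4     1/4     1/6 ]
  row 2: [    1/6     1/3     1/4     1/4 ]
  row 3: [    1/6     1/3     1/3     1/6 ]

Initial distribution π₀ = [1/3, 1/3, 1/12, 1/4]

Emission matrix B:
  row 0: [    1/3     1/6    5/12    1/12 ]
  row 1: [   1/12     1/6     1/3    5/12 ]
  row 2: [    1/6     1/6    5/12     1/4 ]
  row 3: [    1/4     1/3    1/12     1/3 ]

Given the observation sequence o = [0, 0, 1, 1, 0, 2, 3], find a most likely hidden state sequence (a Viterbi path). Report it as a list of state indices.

t=0: δ = [1.111e-01, 2.778e-02, 1.389e-02, 6.250e-02]  (obs o_0=0)
t=1: δ = [9.259e-03, 3.858e-03, 3.472e-03, 4.630e-03]  ψ = [0, 0, 3, 0]  (obs o_1=0)
t=2: δ = [3.858e-04, 6.430e-04, 2.572e-04, 5.144e-04]  ψ = [0, 0, 0, 0]  (obs o_2=1)
t=3: δ = [3.572e-05, 2.858e-05, 2.858e-05, 3.572e-05]  ψ = [1, 3, 3, 1]  (obs o_3=1)
t=4: δ = [3.175e-06, 1.240e-06, 1.985e-06, 1.786e-06]  ψ = [1, 0, 3, 2]  (obs o_4=0)
t=5: δ = [3.308e-07, 4.410e-07, 2.481e-07, 4.410e-08]  ψ = [0, 0, 3, 0]  (obs o_5=2)
t=6: δ = [1.225e-08, 5.742e-08, 2.756e-08, 2.450e-08]  ψ = [1, 0, 1, 1]  (obs o_6=3)
backtrack: best end state = 1; path = [0, 0, 3, 1, 0, 0, 1]

path = [0, 0, 3, 1, 0, 0, 1]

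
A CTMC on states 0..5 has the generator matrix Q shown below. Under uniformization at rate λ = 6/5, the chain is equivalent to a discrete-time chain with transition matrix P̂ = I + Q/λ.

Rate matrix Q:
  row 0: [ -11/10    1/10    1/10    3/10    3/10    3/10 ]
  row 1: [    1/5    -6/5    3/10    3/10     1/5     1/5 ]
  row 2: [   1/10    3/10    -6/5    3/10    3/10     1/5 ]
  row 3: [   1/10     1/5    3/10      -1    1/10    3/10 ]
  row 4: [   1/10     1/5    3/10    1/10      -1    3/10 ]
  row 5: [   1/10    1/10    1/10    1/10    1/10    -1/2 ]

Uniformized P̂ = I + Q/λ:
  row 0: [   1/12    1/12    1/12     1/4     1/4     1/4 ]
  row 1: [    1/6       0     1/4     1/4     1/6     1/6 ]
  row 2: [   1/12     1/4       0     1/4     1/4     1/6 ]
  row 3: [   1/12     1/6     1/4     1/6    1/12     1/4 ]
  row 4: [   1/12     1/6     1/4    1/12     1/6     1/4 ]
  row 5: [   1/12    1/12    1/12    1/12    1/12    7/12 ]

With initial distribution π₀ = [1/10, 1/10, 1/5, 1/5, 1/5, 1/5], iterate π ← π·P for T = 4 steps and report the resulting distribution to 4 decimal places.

t=0: π = [0.1000, 0.1000, 0.2000, 0.2000, 0.2000, 0.2000]
t=1: π = [0.0917, 0.1417, 0.1500, 0.1667, 0.1583, 0.2917]
t=2: π = [0.0951, 0.1236, 0.1486, 0.1611, 0.1486, 0.3229]
t=3: π = [0.0936, 0.1236, 0.1432, 0.1580, 0.1466, 0.3350]
t=4: π = [0.0936, 0.1223, 0.1428, 0.1566, 0.1453, 0.3394]

π = [0.0936, 0.1223, 0.1428, 0.1566, 0.1453, 0.3394]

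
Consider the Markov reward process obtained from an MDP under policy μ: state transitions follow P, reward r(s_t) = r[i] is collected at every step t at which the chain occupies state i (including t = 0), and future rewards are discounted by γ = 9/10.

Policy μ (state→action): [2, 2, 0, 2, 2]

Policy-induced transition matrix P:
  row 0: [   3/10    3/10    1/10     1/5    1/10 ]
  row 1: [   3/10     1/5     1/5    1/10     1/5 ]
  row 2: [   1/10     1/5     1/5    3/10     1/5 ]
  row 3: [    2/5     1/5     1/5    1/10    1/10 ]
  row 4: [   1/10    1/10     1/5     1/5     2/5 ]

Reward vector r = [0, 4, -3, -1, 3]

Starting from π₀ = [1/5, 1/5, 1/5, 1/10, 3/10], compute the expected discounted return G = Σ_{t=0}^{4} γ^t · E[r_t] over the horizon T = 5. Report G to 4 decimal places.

t=0: π = [0.2000, 0.2000, 0.2000, 0.1000, 0.3000], E[r] = 1.0000, γ^t·E[r] = 1.000000, running G = 1.000000
t=1: π = [0.2100, 0.1900, 0.1800, 0.1900, 0.2300], E[r] = 0.7200, γ^t·E[r] = 0.648000, running G = 1.648000
t=2: π = [0.2370, 0.1980, 0.1790, 0.1800, 0.2060], E[r] = 0.6930, γ^t·E[r] = 0.561330, running G = 2.209330
t=3: π = [0.2410, 0.2031, 0.1763, 0.1801, 0.1995], E[r] = 0.7019, γ^t·E[r] = 0.511685, running G = 2.721015
t=4: π = [0.2429, 0.2042, 0.1759, 0.1793, 0.1978], E[r] = 0.7030, γ^t·E[r] = 0.461212, running G = 3.182227

G = 3.1822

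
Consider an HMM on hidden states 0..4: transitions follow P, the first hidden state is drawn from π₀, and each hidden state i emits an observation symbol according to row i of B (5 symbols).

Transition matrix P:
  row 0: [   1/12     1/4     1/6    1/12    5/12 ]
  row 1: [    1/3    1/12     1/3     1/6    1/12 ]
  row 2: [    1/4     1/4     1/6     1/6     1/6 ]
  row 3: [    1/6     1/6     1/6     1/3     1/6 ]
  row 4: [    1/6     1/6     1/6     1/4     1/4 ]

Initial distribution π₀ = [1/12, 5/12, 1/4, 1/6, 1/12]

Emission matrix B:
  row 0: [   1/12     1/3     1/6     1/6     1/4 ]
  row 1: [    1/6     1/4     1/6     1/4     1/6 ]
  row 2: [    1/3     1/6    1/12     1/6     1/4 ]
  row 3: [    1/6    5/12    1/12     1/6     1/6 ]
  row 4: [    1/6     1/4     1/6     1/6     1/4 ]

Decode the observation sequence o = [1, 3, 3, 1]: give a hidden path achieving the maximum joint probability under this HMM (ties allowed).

t=0: δ = [2.778e-02, 1.042e-01, 4.167e-02, 6.944e-02, 2.083e-02]  (obs o_0=1)
t=1: δ = [5.787e-03, 2.894e-03, 5.787e-03, 3.858e-03, 1.929e-03]  ψ = [1, 3, 1, 3, 0]  (obs o_1=3)
t=2: δ = [2.411e-04, 3.617e-04, 1.608e-04, 2.143e-04, 4.019e-04]  ψ = [2, 0, 0, 3, 0]  (obs o_2=3)
t=3: δ = [4.019e-05, 1.674e-05, 2.009e-05, 4.186e-05, 2.512e-05]  ψ = [1, 4, 1, 4, 0]  (obs o_3=1)
backtrack: best end state = 3; path = [1, 0, 4, 3]

path = [1, 0, 4, 3]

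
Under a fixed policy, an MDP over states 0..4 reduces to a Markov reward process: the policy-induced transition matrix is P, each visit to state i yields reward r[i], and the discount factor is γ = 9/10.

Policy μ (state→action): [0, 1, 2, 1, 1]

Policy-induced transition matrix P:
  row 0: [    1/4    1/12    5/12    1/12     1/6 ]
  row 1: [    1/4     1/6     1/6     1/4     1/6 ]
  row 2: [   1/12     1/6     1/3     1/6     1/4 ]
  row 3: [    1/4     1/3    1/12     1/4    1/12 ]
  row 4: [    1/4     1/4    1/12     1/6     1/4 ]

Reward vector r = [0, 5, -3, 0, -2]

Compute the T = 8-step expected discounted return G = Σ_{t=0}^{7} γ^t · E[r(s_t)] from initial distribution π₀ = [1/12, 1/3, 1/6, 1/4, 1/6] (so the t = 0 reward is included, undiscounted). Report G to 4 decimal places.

t=0: π = [0.0833, 0.3333, 0.1667, 0.2500, 0.1667], E[r] = 0.8333, γ^t·E[r] = 0.833333, running G = 0.833333
t=1: π = [0.2222, 0.2153, 0.1806, 0.2083, 0.1736], E[r] = 0.1875, γ^t·E[r] = 0.168750, running G = 1.002083
t=2: π = [0.2199, 0.1973, 0.2205, 0.1834, 0.1788], E[r] = -0.0324, γ^t·E[r] = -0.026250, running G = 0.975833
t=3: π = [0.2133, 0.1938, 0.2282, 0.1801, 0.1847], E[r] = -0.0848, γ^t·E[r] = -0.061840, running G = 0.913993
t=4: π = [0.2120, 0.1943, 0.2276, 0.1801, 0.1861], E[r] = -0.0835, γ^t·E[r] = -0.054791, running G = 0.859202
t=5: π = [0.2121, 0.1945, 0.2271, 0.1802, 0.1861], E[r] = -0.0809, γ^t·E[r] = -0.047795, running G = 0.811408
t=6: π = [0.2122, 0.1945, 0.2270, 0.1802, 0.1861], E[r] = -0.0805, γ^t·E[r] = -0.042771, running G = 0.768637
t=7: π = [0.2122, 0.1945, 0.2270, 0.1802, 0.1861], E[r] = -0.0805, γ^t·E[r] = -0.038516, running G = 0.730121

G = 0.7301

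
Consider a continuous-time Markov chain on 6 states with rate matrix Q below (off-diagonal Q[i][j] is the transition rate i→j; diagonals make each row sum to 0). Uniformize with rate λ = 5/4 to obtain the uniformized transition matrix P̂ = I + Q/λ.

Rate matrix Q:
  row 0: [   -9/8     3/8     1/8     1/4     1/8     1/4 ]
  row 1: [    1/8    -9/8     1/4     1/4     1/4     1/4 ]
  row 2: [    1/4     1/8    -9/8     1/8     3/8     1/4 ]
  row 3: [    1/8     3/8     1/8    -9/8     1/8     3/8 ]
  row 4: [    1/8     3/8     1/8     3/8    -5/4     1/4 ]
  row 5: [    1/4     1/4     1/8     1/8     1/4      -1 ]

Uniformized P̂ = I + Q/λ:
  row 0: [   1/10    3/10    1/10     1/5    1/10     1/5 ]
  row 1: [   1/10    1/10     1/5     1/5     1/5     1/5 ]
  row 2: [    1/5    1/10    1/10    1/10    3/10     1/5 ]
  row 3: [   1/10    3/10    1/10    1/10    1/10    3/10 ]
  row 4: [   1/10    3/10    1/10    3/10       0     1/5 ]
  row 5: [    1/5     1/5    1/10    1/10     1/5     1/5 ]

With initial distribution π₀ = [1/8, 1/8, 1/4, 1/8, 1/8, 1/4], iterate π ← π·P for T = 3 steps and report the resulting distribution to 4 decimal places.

t=0: π = [0.1250, 0.1250, 0.2500, 0.1250, 0.1250, 0.2500]
t=1: π = [0.1500, 0.2000, 0.1125, 0.1500, 0.1750, 0.2125]
t=2: π = [0.1325, 0.2163, 0.1200, 0.1700, 0.1463, 0.2150]
t=3: π = [0.1335, 0.2113, 0.1216, 0.1641, 0.1525, 0.2170]

π = [0.1335, 0.2113, 0.1216, 0.1641, 0.1525, 0.2170]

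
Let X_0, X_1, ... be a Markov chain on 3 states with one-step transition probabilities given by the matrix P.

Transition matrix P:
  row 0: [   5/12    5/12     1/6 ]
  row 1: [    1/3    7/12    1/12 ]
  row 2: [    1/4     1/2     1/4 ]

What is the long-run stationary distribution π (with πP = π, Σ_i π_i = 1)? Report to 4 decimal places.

Balance equations π_j = Σ_i π_i·P[i][j]:
  π_0 = 5/12·π_0 + 1/3·π_1 + 1/4·π_2
  π_1 = 5/12·π_0 + 7/12·π_1 + 1/2·π_2
  normalize: π_0 + π_1 + π_2 = 1
Solving the linear system gives exactly π = [13/37, 19/37, 5/37].

π = [0.3514, 0.5135, 0.1351]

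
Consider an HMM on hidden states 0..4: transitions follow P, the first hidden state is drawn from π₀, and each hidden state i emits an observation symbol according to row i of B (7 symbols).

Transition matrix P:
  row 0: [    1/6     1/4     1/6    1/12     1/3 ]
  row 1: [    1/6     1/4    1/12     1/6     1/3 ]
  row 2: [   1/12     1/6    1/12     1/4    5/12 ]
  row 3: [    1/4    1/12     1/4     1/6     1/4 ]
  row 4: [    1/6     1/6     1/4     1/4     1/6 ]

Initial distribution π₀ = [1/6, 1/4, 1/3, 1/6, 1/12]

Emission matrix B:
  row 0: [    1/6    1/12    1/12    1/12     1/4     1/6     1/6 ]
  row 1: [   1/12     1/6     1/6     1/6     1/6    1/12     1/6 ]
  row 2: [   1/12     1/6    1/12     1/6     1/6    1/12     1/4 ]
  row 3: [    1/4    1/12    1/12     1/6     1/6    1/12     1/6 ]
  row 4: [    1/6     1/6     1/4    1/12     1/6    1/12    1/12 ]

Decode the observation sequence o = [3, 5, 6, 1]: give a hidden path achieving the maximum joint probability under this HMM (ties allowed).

t=0: δ = [1.389e-02, 4.167e-02, 5.556e-02, 2.778e-02, 6.944e-03]  (obs o_0=3)
t=1: δ = [1.157e-03, 8.681e-04, 5.787e-04, 1.157e-03, 1.929e-03]  ψ = [1, 1, 3, 2, 2]  (obs o_1=5)
t=2: δ = [5.358e-05, 5.358e-05, 1.206e-04, 8.038e-05, 3.215e-05]  ψ = [4, 4, 4, 4, 0]  (obs o_2=6)
t=3: δ = [1.674e-06, 3.349e-06, 3.349e-06, 2.512e-06, 8.372e-06]  ψ = [3, 2, 3, 2, 2]  (obs o_3=1)
backtrack: best end state = 4; path = [2, 4, 2, 4]

path = [2, 4, 2, 4]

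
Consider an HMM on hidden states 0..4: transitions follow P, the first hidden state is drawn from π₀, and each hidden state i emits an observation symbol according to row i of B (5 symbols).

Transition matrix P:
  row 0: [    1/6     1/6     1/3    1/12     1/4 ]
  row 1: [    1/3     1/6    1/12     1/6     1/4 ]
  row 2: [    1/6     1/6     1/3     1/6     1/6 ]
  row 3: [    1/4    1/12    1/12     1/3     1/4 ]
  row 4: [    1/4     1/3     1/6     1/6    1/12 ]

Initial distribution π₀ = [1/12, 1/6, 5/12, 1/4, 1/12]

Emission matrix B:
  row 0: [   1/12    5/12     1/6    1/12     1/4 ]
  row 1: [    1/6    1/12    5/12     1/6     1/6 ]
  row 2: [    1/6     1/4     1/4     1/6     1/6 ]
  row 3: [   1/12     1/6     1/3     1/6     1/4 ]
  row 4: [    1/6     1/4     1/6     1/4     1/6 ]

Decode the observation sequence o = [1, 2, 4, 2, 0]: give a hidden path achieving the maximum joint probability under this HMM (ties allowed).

t=0: δ = [3.472e-02, 1.389e-02, 1.042e-01, 4.167e-02, 2.083e-02]  (obs o_0=1)
t=1: δ = [2.894e-03, 7.234e-03, 8.681e-03, 5.787e-03, 2.894e-03]  ψ = [2, 2, 2, 2, 2]  (obs o_1=2)
t=2: δ = [6.028e-04, 2.411e-04, 4.823e-04, 4.823e-04, 3.014e-04]  ψ = [1, 2, 2, 3, 1]  (obs o_2=4)
t=3: δ = [2.009e-05, 4.186e-05, 5.023e-05, 5.358e-05, 2.512e-05]  ψ = [3, 0, 0, 3, 0]  (obs o_3=2)
t=4: δ = [1.163e-06, 1.395e-06, 2.791e-06, 1.488e-06, 2.233e-06]  ψ = [1, 2, 2, 3, 3]  (obs o_4=0)
backtrack: best end state = 2; path = [2, 1, 0, 2, 2]

path = [2, 1, 0, 2, 2]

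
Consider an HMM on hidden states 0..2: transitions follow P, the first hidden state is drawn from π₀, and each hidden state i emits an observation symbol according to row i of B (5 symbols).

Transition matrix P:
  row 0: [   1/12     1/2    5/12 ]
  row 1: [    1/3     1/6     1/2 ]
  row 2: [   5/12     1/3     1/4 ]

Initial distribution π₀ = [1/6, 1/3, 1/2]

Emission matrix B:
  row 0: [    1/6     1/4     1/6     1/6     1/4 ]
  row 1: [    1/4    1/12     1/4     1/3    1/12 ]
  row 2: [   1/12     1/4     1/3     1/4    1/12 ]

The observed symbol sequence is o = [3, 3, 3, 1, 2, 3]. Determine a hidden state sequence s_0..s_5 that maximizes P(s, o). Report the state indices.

path = [2, 1, 2, 0, 1, 2]

t=0: δ = [2.778e-02, 1.111e-01, 1.250e-01]  (obs o_0=3)
t=1: δ = [8.681e-03, 1.389e-02, 1.389e-02]  ψ = [2, 2, 1]  (obs o_1=3)
t=2: δ = [9.645e-04, 1.543e-03, 1.736e-03]  ψ = [2, 2, 1]  (obs o_2=3)
t=3: δ = [1.808e-04, 4.823e-05, 1.929e-04]  ψ = [2, 2, 1]  (obs o_3=1)
t=4: δ = [1.340e-05, 2.261e-05, 2.512e-05]  ψ = [2, 0, 0]  (obs o_4=2)
t=5: δ = [1.744e-06, 2.791e-06, 2.826e-06]  ψ = [2, 2, 1]  (obs o_5=3)
backtrack: best end state = 2; path = [2, 1, 2, 0, 1, 2]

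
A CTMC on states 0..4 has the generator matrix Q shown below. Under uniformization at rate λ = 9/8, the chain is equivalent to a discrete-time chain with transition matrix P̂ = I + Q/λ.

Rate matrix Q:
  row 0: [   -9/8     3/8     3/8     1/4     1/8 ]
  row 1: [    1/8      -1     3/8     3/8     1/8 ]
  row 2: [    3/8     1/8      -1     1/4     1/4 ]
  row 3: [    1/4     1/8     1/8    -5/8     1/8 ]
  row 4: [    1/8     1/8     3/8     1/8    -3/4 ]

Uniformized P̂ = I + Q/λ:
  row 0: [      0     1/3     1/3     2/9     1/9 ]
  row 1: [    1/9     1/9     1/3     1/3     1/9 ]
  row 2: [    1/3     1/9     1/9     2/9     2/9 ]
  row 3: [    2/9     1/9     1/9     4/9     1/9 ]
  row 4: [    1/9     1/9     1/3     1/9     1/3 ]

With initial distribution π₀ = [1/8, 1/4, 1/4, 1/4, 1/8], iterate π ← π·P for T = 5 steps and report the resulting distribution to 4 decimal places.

π = [0.1725, 0.1495, 0.2214, 0.2822, 0.1744]

t=0: π = [0.1250, 0.2500, 0.2500, 0.2500, 0.1250]
t=1: π = [0.1806, 0.1389, 0.2222, 0.2917, 0.1667]
t=2: π = [0.1728, 0.1512, 0.2191, 0.2840, 0.1728]
t=3: π = [0.1722, 0.1495, 0.2215, 0.2829, 0.1739]
t=4: π = [0.1726, 0.1494, 0.2212, 0.2824, 0.1744]
t=5: π = [0.1725, 0.1495, 0.2214, 0.2822, 0.1744]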